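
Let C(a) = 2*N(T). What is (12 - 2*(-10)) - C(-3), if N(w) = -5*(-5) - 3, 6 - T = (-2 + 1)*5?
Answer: -12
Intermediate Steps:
T = 11 (T = 6 - (-2 + 1)*5 = 6 - (-1)*5 = 6 - 1*(-5) = 6 + 5 = 11)
N(w) = 22 (N(w) = 25 - 3 = 22)
C(a) = 44 (C(a) = 2*22 = 44)
(12 - 2*(-10)) - C(-3) = (12 - 2*(-10)) - 1*44 = (12 + 20) - 44 = 32 - 44 = -12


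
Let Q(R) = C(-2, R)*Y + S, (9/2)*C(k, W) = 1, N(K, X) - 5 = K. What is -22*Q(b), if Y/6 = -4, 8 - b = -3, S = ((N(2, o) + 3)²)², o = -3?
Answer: -659648/3 ≈ -2.1988e+5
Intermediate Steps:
N(K, X) = 5 + K
C(k, W) = 2/9 (C(k, W) = (2/9)*1 = 2/9)
S = 10000 (S = (((5 + 2) + 3)²)² = ((7 + 3)²)² = (10²)² = 100² = 10000)
b = 11 (b = 8 - 1*(-3) = 8 + 3 = 11)
Y = -24 (Y = 6*(-4) = -24)
Q(R) = 29984/3 (Q(R) = (2/9)*(-24) + 10000 = -16/3 + 10000 = 29984/3)
-22*Q(b) = -22*29984/3 = -659648/3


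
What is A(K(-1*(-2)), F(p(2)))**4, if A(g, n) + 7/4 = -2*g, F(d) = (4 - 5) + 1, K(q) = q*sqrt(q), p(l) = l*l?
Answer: 415073/256 + 3927*sqrt(2)/4 ≈ 3009.8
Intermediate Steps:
p(l) = l**2
K(q) = q**(3/2)
F(d) = 0 (F(d) = -1 + 1 = 0)
A(g, n) = -7/4 - 2*g
A(K(-1*(-2)), F(p(2)))**4 = (-7/4 - 2*2**(3/2))**4 = (-7/4 - 4*sqrt(2))**4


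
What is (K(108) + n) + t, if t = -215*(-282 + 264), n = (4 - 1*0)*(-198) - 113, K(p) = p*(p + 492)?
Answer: 67765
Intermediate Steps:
K(p) = p*(492 + p)
n = -905 (n = (4 + 0)*(-198) - 113 = 4*(-198) - 113 = -792 - 113 = -905)
t = 3870 (t = -215*(-18) = 3870)
(K(108) + n) + t = (108*(492 + 108) - 905) + 3870 = (108*600 - 905) + 3870 = (64800 - 905) + 3870 = 63895 + 3870 = 67765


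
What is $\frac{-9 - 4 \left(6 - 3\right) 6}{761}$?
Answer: $- \frac{81}{761} \approx -0.10644$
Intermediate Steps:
$\frac{-9 - 4 \left(6 - 3\right) 6}{761} = \left(-9 - 4 \cdot 3 \cdot 6\right) \frac{1}{761} = \left(-9 - 72\right) \frac{1}{761} = \left(-81\right) \frac{1}{761} = - \frac{81}{761}$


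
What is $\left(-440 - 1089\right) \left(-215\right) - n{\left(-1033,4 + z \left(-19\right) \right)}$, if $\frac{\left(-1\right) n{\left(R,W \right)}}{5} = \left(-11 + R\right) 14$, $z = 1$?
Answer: $255655$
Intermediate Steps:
$n{\left(R,W \right)} = 770 - 70 R$ ($n{\left(R,W \right)} = - 5 \left(-11 + R\right) 14 = - 5 \left(-154 + 14 R\right) = 770 - 70 R$)
$\left(-440 - 1089\right) \left(-215\right) - n{\left(-1033,4 + z \left(-19\right) \right)} = \left(-440 - 1089\right) \left(-215\right) - \left(770 - -72310\right) = \left(-1529\right) \left(-215\right) - \left(770 + 72310\right) = 328735 - 73080 = 255655$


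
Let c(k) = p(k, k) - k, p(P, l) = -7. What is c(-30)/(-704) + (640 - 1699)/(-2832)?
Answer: 14175/41536 ≈ 0.34127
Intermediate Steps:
c(k) = -7 - k
c(-30)/(-704) + (640 - 1699)/(-2832) = (-7 - 1*(-30))/(-704) + (640 - 1699)/(-2832) = (-7 + 30)*(-1/704) - 1059*(-1/2832) = 23*(-1/704) + 353/944 = -23/704 + 353/944 = 14175/41536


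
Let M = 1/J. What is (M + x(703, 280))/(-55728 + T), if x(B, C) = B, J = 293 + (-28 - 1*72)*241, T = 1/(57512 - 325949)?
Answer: -4492647531840/356139796060559 ≈ -0.012615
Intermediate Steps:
T = -1/268437 (T = 1/(-268437) = -1/268437 ≈ -3.7253e-6)
J = -23807 (J = 293 + (-28 - 72)*241 = 293 - 100*241 = 293 - 24100 = -23807)
M = -1/23807 (M = 1/(-23807) = -1/23807 ≈ -4.2004e-5)
(M + x(703, 280))/(-55728 + T) = (-1/23807 + 703)/(-55728 - 1/268437) = 16736320/(23807*(-14959457137/268437)) = (16736320/23807)*(-268437/14959457137) = -4492647531840/356139796060559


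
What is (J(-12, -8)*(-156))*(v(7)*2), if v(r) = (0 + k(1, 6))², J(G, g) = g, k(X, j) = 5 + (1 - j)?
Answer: 0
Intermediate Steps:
k(X, j) = 6 - j
v(r) = 0 (v(r) = (0 + (6 - 1*6))² = (0 + (6 - 6))² = (0 + 0)² = 0² = 0)
(J(-12, -8)*(-156))*(v(7)*2) = (-8*(-156))*(0*2) = 1248*0 = 0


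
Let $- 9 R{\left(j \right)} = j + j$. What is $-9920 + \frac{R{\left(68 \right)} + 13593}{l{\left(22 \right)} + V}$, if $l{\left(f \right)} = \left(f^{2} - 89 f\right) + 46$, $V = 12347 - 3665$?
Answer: $- \frac{647514919}{65286} \approx -9918.1$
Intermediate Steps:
$V = 8682$ ($V = 12347 - 3665 = 8682$)
$l{\left(f \right)} = 46 + f^{2} - 89 f$
$R{\left(j \right)} = - \frac{2 j}{9}$ ($R{\left(j \right)} = - \frac{j + j}{9} = - \frac{2 j}{9}$)
$-9920 + \frac{R{\left(68 \right)} + 13593}{l{\left(22 \right)} + V} = -9920 + \frac{\left(- \frac{2}{9}\right) 68 + 13593}{\left(46 + 22^{2} - 1958\right) + 8682} = -9920 + \frac{- \frac{136}{9} + 13593}{\left(46 + 484 - 1958\right) + 8682} = -9920 + \frac{122201}{9 \left(-1428 + 8682\right)} = -9920 + \frac{122201}{9 \cdot 7254} = -9920 + \frac{122201}{9} \cdot \frac{1}{7254} = -9920 + \frac{122201}{65286} = - \frac{647514919}{65286}$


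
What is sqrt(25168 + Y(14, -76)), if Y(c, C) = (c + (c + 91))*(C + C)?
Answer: 2*sqrt(1770) ≈ 84.143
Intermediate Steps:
Y(c, C) = 2*C*(91 + 2*c) (Y(c, C) = (c + (91 + c))*(2*C) = (91 + 2*c)*(2*C) = 2*C*(91 + 2*c))
sqrt(25168 + Y(14, -76)) = sqrt(25168 + 2*(-76)*(91 + 2*14)) = sqrt(25168 + 2*(-76)*(91 + 28)) = sqrt(25168 + 2*(-76)*119) = sqrt(25168 - 18088) = sqrt(7080) = 2*sqrt(1770)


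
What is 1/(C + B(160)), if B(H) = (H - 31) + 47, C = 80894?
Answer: 1/81070 ≈ 1.2335e-5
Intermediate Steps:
B(H) = 16 + H (B(H) = (-31 + H) + 47 = 16 + H)
1/(C + B(160)) = 1/(80894 + (16 + 160)) = 1/(80894 + 176) = 1/81070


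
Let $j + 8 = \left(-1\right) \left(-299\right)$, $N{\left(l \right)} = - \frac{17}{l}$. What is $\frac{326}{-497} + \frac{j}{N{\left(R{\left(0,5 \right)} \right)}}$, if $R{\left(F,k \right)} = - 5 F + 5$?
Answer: $- \frac{728677}{8449} \approx -86.244$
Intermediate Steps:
$R{\left(F,k \right)} = 5 - 5 F$
$j = 291$ ($j = -8 - -299 = -8 + 299 = 291$)
$\frac{326}{-497} + \frac{j}{N{\left(R{\left(0,5 \right)} \right)}} = \frac{326}{-497} + \frac{291}{\left(-17\right) \frac{1}{5 - 0}} = 326 \left(- \frac{1}{497}\right) + \frac{291}{\left(-17\right) \frac{1}{5 + 0}} = - \frac{326}{497} + \frac{291}{\left(-17\right) \frac{1}{5}} = - \frac{326}{497} + \frac{291}{- \frac{17}{5}} = - \frac{326}{497} + 291 \left(- \frac{5}{17}\right) = - \frac{326}{497} - \frac{1455}{17} = - \frac{728677}{8449}$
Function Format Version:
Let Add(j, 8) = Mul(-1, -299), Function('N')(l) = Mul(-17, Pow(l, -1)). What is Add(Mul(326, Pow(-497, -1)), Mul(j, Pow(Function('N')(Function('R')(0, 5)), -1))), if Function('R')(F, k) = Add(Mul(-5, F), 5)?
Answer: Rational(-728677, 8449) ≈ -86.244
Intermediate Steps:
Function('R')(F, k) = Add(5, Mul(-5, F))
j = 291 (j = Add(-8, Mul(-1, -299)) = Add(-8, 299) = 291)
Add(Mul(326, Pow(-497, -1)), Mul(j, Pow(Function('N')(Function('R')(0, 5)), -1))) = Add(Mul(326, Pow(-497, -1)), Mul(291, Pow(Mul(-17, Pow(Add(5, Mul(-5, 0)), -1)), -1))) = Add(Mul(326, Rational(-1, 497)), Mul(291, Pow(Mul(-17, Pow(Add(5, 0), -1)), -1))) = Add(Rational(-326, 497), Mul(291, Pow(Mul(-17, Pow(5, -1)), -1))) = Add(Rational(-326, 497), Mul(291, Pow(Mul(-17, Rational(1, 5)), -1))) = Add(Rational(-326, 497), Mul(291, Pow(Rational(-17, 5), -1))) = Add(Rational(-326, 497), Mul(291, Rational(-5, 17))) = Add(Rational(-326, 497), Rational(-1455, 17)) = Rational(-728677, 8449)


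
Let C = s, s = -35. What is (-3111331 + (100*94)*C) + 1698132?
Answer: -1742199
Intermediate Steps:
C = -35
(-3111331 + (100*94)*C) + 1698132 = (-3111331 + (100*94)*(-35)) + 1698132 = (-3111331 + 9400*(-35)) + 1698132 = (-3111331 - 329000) + 1698132 = -3440331 + 1698132 = -1742199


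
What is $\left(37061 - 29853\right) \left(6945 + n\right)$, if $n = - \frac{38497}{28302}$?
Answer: $\frac{13363284724}{267} \approx 5.005 \cdot 10^{7}$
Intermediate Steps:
$n = - \frac{38497}{28302}$ ($n = \left(-38497\right) \frac{1}{28302} = - \frac{38497}{28302} \approx -1.3602$)
$\left(37061 - 29853\right) \left(6945 + n\right) = \left(37061 - 29853\right) \left(6945 - \frac{38497}{28302}\right) = 7208 \cdot \frac{196518893}{28302} = \frac{13363284724}{267}$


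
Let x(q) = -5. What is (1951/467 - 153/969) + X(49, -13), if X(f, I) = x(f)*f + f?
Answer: -1703440/8873 ≈ -191.98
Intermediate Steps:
X(f, I) = -4*f (X(f, I) = -5*f + f = -4*f)
(1951/467 - 153/969) + X(49, -13) = (1951/467 - 153/969) - 4*49 = (1951*(1/467) - 153*1/969) - 196 = (1951/467 - 3/19) - 196 = 35668/8873 - 196 = -1703440/8873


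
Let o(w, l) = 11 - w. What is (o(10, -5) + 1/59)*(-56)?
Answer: -3360/59 ≈ -56.949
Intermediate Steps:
(o(10, -5) + 1/59)*(-56) = ((11 - 1*10) + 1/59)*(-56) = ((11 - 10) + 1/59)*(-56) = (1 + 1/59)*(-56) = (60/59)*(-56) = -3360/59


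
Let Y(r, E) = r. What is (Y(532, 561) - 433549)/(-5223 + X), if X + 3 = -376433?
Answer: 433017/381659 ≈ 1.1346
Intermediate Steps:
X = -376436 (X = -3 - 376433 = -376436)
(Y(532, 561) - 433549)/(-5223 + X) = (532 - 433549)/(-5223 - 376436) = -433017/(-381659) = -433017*(-1/381659) = 433017/381659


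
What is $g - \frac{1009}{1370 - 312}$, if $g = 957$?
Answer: $\frac{1011497}{1058} \approx 956.05$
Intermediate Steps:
$g - \frac{1009}{1370 - 312} = 957 - \frac{1009}{1370 - 312} = 957 - \frac{1009}{1058} = \frac{1011497}{1058}$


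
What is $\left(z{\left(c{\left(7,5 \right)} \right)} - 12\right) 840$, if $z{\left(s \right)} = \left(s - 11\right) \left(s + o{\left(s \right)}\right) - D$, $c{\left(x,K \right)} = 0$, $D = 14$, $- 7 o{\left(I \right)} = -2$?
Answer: $-24480$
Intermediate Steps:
$o{\left(I \right)} = \frac{2}{7}$ ($o{\left(I \right)} = \left(- \frac{1}{7}\right) \left(-2\right) = \frac{2}{7}$)
$z{\left(s \right)} = -14 + \left(-11 + s\right) \left(\frac{2}{7} + s\right)$ ($z{\left(s \right)} = \left(s - 11\right) \left(s + \frac{2}{7}\right) - 14 = \left(-11 + s\right) \left(\frac{2}{7} + s\right) - 14 = -14 + \left(-11 + s\right) \left(\frac{2}{7} + s\right)$)
$\left(z{\left(c{\left(7,5 \right)} \right)} - 12\right) 840 = \left(\left(- \frac{120}{7} + 0^{2} - 0\right) - 12\right) 840 = \left(\left(- \frac{120}{7} + 0 + 0\right) - 12\right) 840 = \left(- \frac{120}{7} - 12\right) 840 = \left(- \frac{204}{7}\right) 840 = -24480$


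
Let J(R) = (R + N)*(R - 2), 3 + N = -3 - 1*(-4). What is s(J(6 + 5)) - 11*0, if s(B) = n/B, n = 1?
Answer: 1/81 ≈ 0.012346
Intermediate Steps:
N = -2 (N = -3 + (-3 - 1*(-4)) = -3 + (-3 + 4) = -3 + 1 = -2)
J(R) = (-2 + R)² (J(R) = (R - 2)*(R - 2) = (-2 + R)*(-2 + R) = (-2 + R)²)
s(B) = 1/B
s(J(6 + 5)) - 11*0 = 1/(4 + (6 + 5)² - 4*(6 + 5)) - 11*0 = 1/(4 + 11² - 4*11) + 0 = 1/(4 + 121 - 44) + 0 = 1/81 + 0 = 1/81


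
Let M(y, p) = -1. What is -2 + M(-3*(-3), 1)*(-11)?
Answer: 9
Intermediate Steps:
-2 + M(-3*(-3), 1)*(-11) = -2 - 1*(-11) = -2 + 11 = 9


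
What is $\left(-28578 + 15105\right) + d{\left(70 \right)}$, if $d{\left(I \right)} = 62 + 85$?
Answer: $-13326$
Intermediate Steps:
$d{\left(I \right)} = 147$
$\left(-28578 + 15105\right) + d{\left(70 \right)} = \left(-28578 + 15105\right) + 147 = -13473 + 147 = -13326$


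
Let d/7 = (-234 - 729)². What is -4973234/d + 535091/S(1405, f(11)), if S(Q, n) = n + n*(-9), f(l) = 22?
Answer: -496351846891/163216944 ≈ -3041.1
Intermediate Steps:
S(Q, n) = -8*n (S(Q, n) = n - 9*n = -8*n)
d = 6491583 (d = 7*(-234 - 729)² = 7*(-963)² = 7*927369 = 6491583)
-4973234/d + 535091/S(1405, f(11)) = -4973234/6491583 + 535091/((-8*22)) = -4973234*1/6491583 + 535091/(-176) = -710462/927369 + 535091*(-1/176) = -710462/927369 - 535091/176 = -496351846891/163216944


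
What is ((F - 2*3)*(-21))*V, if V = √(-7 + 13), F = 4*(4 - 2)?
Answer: -42*√6 ≈ -102.88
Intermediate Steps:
F = 8 (F = 4*2 = 8)
V = √6 ≈ 2.4495
((F - 2*3)*(-21))*V = ((8 - 2*3)*(-21))*√6 = ((8 - 6)*(-21))*√6 = (2*(-21))*√6 = -42*√6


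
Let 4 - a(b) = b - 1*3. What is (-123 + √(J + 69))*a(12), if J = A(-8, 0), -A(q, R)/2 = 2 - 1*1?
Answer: 615 - 5*√67 ≈ 574.07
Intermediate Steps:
A(q, R) = -2 (A(q, R) = -2*(2 - 1*1) = -2*(2 - 1) = -2*1 = -2)
J = -2
a(b) = 7 - b (a(b) = 4 - (b - 1*3) = 4 - (b - 3) = 4 - (-3 + b) = 4 + (3 - b) = 7 - b)
(-123 + √(J + 69))*a(12) = (-123 + √(-2 + 69))*(7 - 1*12) = (-123 + √67)*(7 - 12) = (-123 + √67)*(-5) = 615 - 5*√67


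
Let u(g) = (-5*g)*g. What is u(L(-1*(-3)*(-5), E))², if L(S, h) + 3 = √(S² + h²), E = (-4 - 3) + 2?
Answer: 1902025 - 388500*√10 ≈ 6.7348e+5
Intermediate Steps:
E = -5 (E = -7 + 2 = -5)
L(S, h) = -3 + √(S² + h²)
u(g) = -5*g²
u(L(-1*(-3)*(-5), E))² = (-5*(-3 + √((-1*(-3)*(-5))² + (-5)²))²)² = (-5*(-3 + √((3*(-5))² + 25))²)² = (-5*(-3 + √((-15)² + 25))²)² = (-5*(-3 + √(225 + 25))²)² = (-5*(-3 + √250)²)² = (-5*(-3 + 5*√10)²)² = 25*(-3 + 5*√10)⁴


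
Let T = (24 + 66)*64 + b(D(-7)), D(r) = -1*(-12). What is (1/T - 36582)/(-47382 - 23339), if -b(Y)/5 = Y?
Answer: 208517399/403109700 ≈ 0.51727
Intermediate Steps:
D(r) = 12
b(Y) = -5*Y
T = 5700 (T = (24 + 66)*64 - 5*12 = 90*64 - 60 = 5760 - 60 = 5700)
(1/T - 36582)/(-47382 - 23339) = (1/5700 - 36582)/(-47382 - 23339) = (1/5700 - 36582)/(-70721) = -208517399/5700*(-1/70721) = 208517399/403109700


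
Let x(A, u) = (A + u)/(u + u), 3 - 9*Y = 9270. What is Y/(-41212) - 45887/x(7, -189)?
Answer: -153178658407/1607268 ≈ -95304.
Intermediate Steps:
Y = -3089/3 (Y = ⅓ - ⅑*9270 = ⅓ - 1030 = -3089/3 ≈ -1029.7)
x(A, u) = (A + u)/(2*u) (x(A, u) = (A + u)/((2*u)) = (A + u)*(1/(2*u)) = (A + u)/(2*u))
Y/(-41212) - 45887/x(7, -189) = -3089/3/(-41212) - 45887*(-378/(7 - 189)) = -3089/3*(-1/41212) - 45887/((½)*(-1/189)*(-182)) = 3089/123636 - 45887/13/27 = 3089/123636 - 45887*27/13 = 3089/123636 - 1238949/13 = -153178658407/1607268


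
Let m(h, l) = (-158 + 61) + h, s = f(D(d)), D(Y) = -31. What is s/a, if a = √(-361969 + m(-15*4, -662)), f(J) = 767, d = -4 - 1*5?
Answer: -767*I*√362126/362126 ≈ -1.2746*I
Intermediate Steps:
d = -9 (d = -4 - 5 = -9)
s = 767
m(h, l) = -97 + h
a = I*√362126 (a = √(-361969 + (-97 - 15*4)) = √(-361969 + (-97 - 60)) = √(-361969 - 157) = √(-362126) = I*√362126 ≈ 601.77*I)
s/a = 767/((I*√362126)) = 767*(-I*√362126/362126) = -767*I*√362126/362126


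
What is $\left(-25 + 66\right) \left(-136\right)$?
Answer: $-5576$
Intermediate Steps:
$\left(-25 + 66\right) \left(-136\right) = 41 \left(-136\right) = -5576$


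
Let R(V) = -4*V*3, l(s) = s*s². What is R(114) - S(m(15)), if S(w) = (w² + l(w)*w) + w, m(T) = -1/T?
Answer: -69251851/50625 ≈ -1367.9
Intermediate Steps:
l(s) = s³
R(V) = -12*V
S(w) = w + w² + w⁴ (S(w) = (w² + w³*w) + w = (w² + w⁴) + w = w + w² + w⁴)
R(114) - S(m(15)) = -12*114 - (-1/15)*(1 - 1/15 + (-1/15)³) = -1368 - (-1*1/15)*(1 - 1*1/15 + (-1*1/15)³) = -1368 - (-1)*(1 - 1/15 + (-1/15)³)/15 = -1368 - (-1)*(1 - 1/15 - 1/3375)/15 = -1368 - (-1)*3149/(15*3375) = -1368 - 1*(-3149/50625) = -1368 + 3149/50625 = -69251851/50625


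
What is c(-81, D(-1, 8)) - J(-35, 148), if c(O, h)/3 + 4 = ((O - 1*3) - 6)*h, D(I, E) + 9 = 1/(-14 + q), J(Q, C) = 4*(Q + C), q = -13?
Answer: 1976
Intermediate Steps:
J(Q, C) = 4*C + 4*Q (J(Q, C) = 4*(C + Q) = 4*C + 4*Q)
D(I, E) = -244/27 (D(I, E) = -9 + 1/(-14 - 13) = -9 + 1/(-27) = -9 - 1/27 = -244/27)
c(O, h) = -12 + 3*h*(-9 + O) (c(O, h) = -12 + 3*(((O - 1*3) - 6)*h) = -12 + 3*(((O - 3) - 6)*h) = -12 + 3*(((-3 + O) - 6)*h) = -12 + 3*((-9 + O)*h) = -12 + 3*(h*(-9 + O)) = -12 + 3*h*(-9 + O))
c(-81, D(-1, 8)) - J(-35, 148) = (-12 - 27*(-244/27) + 3*(-81)*(-244/27)) - (4*148 + 4*(-35)) = (-12 + 244 + 2196) - (592 - 140) = 2428 - 1*452 = 2428 - 452 = 1976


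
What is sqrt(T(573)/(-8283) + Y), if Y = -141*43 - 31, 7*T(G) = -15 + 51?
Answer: 25*I*sqrt(3642095842)/19327 ≈ 78.064*I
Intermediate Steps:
T(G) = 36/7 (T(G) = (-15 + 51)/7 = (1/7)*36 = 36/7)
Y = -6094 (Y = -6063 - 31 = -6094)
sqrt(T(573)/(-8283) + Y) = sqrt((36/7)/(-8283) - 6094) = sqrt((36/7)*(-1/8283) - 6094) = sqrt(-12/19327 - 6094) = sqrt(-117778750/19327) = 25*I*sqrt(3642095842)/19327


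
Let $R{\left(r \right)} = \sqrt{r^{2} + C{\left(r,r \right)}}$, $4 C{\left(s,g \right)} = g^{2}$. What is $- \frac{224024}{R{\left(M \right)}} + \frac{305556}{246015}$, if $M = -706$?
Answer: $\frac{101852}{82005} - \frac{224024 \sqrt{5}}{1765} \approx -282.57$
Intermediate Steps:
$C{\left(s,g \right)} = \frac{g^{2}}{4}$
$R{\left(r \right)} = \frac{\sqrt{5} \sqrt{r^{2}}}{2}$ ($R{\left(r \right)} = \sqrt{r^{2} + \frac{r^{2}}{4}} = \sqrt{\frac{5 r^{2}}{4}} = \frac{\sqrt{5} \sqrt{r^{2}}}{2}$)
$- \frac{224024}{R{\left(M \right)}} + \frac{305556}{246015} = - \frac{224024}{\frac{1}{2} \sqrt{5} \sqrt{\left(-706\right)^{2}}} + \frac{305556}{246015} = - \frac{224024}{\frac{1}{2} \sqrt{5} \sqrt{498436}} + 305556 \cdot \frac{1}{246015} = - \frac{224024}{\frac{1}{2} \sqrt{5} \cdot 706} + \frac{101852}{82005} = - \frac{224024}{353 \sqrt{5}} + \frac{101852}{82005} = - 224024 \frac{\sqrt{5}}{1765} + \frac{101852}{82005} = - \frac{224024 \sqrt{5}}{1765} + \frac{101852}{82005} = \frac{101852}{82005} - \frac{224024 \sqrt{5}}{1765}$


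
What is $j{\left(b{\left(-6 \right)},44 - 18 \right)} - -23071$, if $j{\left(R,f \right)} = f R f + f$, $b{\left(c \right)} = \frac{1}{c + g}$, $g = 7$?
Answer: $23773$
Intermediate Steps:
$b{\left(c \right)} = \frac{1}{7 + c}$ ($b{\left(c \right)} = \frac{1}{c + 7} = \frac{1}{7 + c}$)
$j{\left(R,f \right)} = f + R f^{2}$ ($j{\left(R,f \right)} = R f f + f = R f^{2} + f = f + R f^{2}$)
$j{\left(b{\left(-6 \right)},44 - 18 \right)} - -23071 = \left(44 - 18\right) \left(1 + \frac{44 - 18}{7 - 6}\right) - -23071 = \left(44 - 18\right) \left(1 + \frac{44 - 18}{1}\right) + 23071 = 26 \left(1 + 1 \cdot 26\right) + 23071 = 26 \left(1 + 26\right) + 23071 = 26 \cdot 27 + 23071 = 702 + 23071 = 23773$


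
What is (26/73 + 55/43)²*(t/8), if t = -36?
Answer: -237129201/19706642 ≈ -12.033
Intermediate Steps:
(26/73 + 55/43)²*(t/8) = (26/73 + 55/43)²*(-36/8) = (26*(1/73) + 55*(1/43))²*(-36*⅛) = (26/73 + 55/43)²*(-9/2) = (5133/3139)²*(-9/2) = (26347689/9853321)*(-9/2) = -237129201/19706642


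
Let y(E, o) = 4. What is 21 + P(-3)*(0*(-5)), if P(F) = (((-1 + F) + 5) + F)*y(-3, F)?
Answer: 21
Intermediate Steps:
P(F) = 16 + 8*F (P(F) = (((-1 + F) + 5) + F)*4 = ((4 + F) + F)*4 = (4 + 2*F)*4 = 16 + 8*F)
21 + P(-3)*(0*(-5)) = 21 + (16 + 8*(-3))*(0*(-5)) = 21 + (16 - 24)*0 = 21 - 8*0 = 21 + 0 = 21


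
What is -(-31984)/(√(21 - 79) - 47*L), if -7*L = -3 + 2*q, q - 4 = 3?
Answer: 115750096/270131 - 1567216*I*√58/270131 ≈ 428.5 - 44.184*I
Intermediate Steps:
q = 7 (q = 4 + 3 = 7)
L = -11/7 (L = -(-3 + 2*7)/7 = -(-3 + 14)/7 = -⅐*11 = -11/7 ≈ -1.5714)
-(-31984)/(√(21 - 79) - 47*L) = -(-31984)/(√(21 - 79) - 47*(-11/7)) = -(-31984)/(√(-58) + 517/7) = -(-31984)/(I*√58 + 517/7) = -(-31984)/(517/7 + I*√58) = 31984/(517/7 + I*√58)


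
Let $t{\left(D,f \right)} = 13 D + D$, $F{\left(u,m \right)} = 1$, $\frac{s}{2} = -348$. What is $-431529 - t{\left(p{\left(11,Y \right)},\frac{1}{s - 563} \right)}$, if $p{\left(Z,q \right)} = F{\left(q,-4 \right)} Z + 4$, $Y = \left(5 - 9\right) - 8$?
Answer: $-431739$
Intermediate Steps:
$s = -696$ ($s = 2 \left(-348\right) = -696$)
$Y = -12$ ($Y = -4 - 8 = -12$)
$p{\left(Z,q \right)} = 4 + Z$ ($p{\left(Z,q \right)} = 1 Z + 4 = Z + 4 = 4 + Z$)
$t{\left(D,f \right)} = 14 D$
$-431529 - t{\left(p{\left(11,Y \right)},\frac{1}{s - 563} \right)} = -431529 - 14 \left(4 + 11\right) = -431529 - 14 \cdot 15 = -431529 - 210 = -431739$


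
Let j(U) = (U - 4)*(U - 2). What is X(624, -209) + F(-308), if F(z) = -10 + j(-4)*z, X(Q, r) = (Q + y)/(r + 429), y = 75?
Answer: -3253981/220 ≈ -14791.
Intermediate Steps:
j(U) = (-4 + U)*(-2 + U)
X(Q, r) = (75 + Q)/(429 + r) (X(Q, r) = (Q + 75)/(r + 429) = (75 + Q)/(429 + r))
F(z) = -10 + 48*z (F(z) = -10 + (8 + (-4)**2 - 6*(-4))*z = -10 + (8 + 16 + 24)*z = -10 + 48*z)
X(624, -209) + F(-308) = (75 + 624)/(429 - 209) + (-10 + 48*(-308)) = 699/220 + (-10 - 14784) = (1/220)*699 - 14794 = 699/220 - 14794 = -3253981/220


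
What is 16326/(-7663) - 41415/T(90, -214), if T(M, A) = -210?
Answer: 20928979/107282 ≈ 195.08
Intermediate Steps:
16326/(-7663) - 41415/T(90, -214) = 16326/(-7663) - 41415/(-210) = 16326*(-1/7663) - 41415*(-1/210) = -16326/7663 + 2761/14 = 20928979/107282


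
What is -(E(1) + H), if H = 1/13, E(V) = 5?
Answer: -66/13 ≈ -5.0769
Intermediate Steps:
H = 1/13 ≈ 0.076923
-(E(1) + H) = -(5 + 1/13) = -1*66/13 = -66/13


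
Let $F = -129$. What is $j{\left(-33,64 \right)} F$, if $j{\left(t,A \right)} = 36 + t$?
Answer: $-387$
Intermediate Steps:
$j{\left(-33,64 \right)} F = \left(36 - 33\right) \left(-129\right) = 3 \left(-129\right) = -387$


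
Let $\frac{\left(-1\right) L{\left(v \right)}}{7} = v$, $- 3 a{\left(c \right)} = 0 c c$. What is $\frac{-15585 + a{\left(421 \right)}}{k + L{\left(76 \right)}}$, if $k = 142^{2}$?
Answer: $- \frac{5195}{6544} \approx -0.79386$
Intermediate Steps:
$a{\left(c \right)} = 0$ ($a{\left(c \right)} = - \frac{0 c c}{3} = - \frac{0 c}{3} = \left(- \frac{1}{3}\right) 0 = 0$)
$L{\left(v \right)} = - 7 v$
$k = 20164$
$\frac{-15585 + a{\left(421 \right)}}{k + L{\left(76 \right)}} = \frac{-15585 + 0}{20164 - 532} = - \frac{15585}{20164 - 532} = - \frac{15585}{19632} = \left(-15585\right) \frac{1}{19632} = - \frac{5195}{6544}$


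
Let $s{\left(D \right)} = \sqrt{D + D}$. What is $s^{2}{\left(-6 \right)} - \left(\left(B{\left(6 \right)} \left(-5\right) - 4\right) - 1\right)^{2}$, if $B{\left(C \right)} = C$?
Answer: $-1237$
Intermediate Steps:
$s{\left(D \right)} = \sqrt{2} \sqrt{D}$ ($s{\left(D \right)} = \sqrt{2 D} = \sqrt{2} \sqrt{D}$)
$s^{2}{\left(-6 \right)} - \left(\left(B{\left(6 \right)} \left(-5\right) - 4\right) - 1\right)^{2} = \left(\sqrt{2} \sqrt{-6}\right)^{2} - \left(\left(6 \left(-5\right) - 4\right) - 1\right)^{2} = \left(\sqrt{2} i \sqrt{6}\right)^{2} - \left(\left(-30 - 4\right) - 1\right)^{2} = \left(2 i \sqrt{3}\right)^{2} - \left(-34 - 1\right)^{2} = -12 - \left(-35\right)^{2} = -12 - 1225 = -1237$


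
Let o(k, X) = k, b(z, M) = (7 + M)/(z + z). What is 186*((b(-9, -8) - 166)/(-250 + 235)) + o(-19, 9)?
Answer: 91742/45 ≈ 2038.7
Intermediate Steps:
b(z, M) = (7 + M)/(2*z) (b(z, M) = (7 + M)/((2*z)) = (7 + M)*(1/(2*z)) = (7 + M)/(2*z))
186*((b(-9, -8) - 166)/(-250 + 235)) + o(-19, 9) = 186*(((½)*(7 - 8)/(-9) - 166)/(-250 + 235)) - 19 = 186*(((½)*(-⅑)*(-1) - 166)/(-15)) - 19 = 186*((1/18 - 166)*(-1/15)) - 19 = 186*(-2987/18*(-1/15)) - 19 = 186*(2987/270) - 19 = 92597/45 - 19 = 91742/45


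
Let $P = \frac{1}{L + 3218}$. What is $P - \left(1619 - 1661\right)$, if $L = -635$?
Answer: $\frac{108487}{2583} \approx 42.0$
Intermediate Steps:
$P = \frac{1}{2583}$ ($P = \frac{1}{-635 + 3218} = \frac{1}{2583} \approx 0.00038715$)
$P - \left(1619 - 1661\right) = \frac{1}{2583} - \left(1619 - 1661\right) = \frac{1}{2583} - -42 = \frac{1}{2583} + 42 = \frac{108487}{2583}$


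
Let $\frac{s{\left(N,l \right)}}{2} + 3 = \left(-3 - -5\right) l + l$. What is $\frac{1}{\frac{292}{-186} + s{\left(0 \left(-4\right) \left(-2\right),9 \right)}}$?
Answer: $\frac{93}{4318} \approx 0.021538$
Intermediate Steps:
$s{\left(N,l \right)} = -6 + 6 l$ ($s{\left(N,l \right)} = -6 + 2 \left(\left(-3 - -5\right) l + l\right) = -6 + 2 \left(\left(-3 + 5\right) l + l\right) = -6 + 2 \left(2 l + l\right) = -6 + 2 \cdot 3 l = -6 + 6 l$)
$\frac{1}{\frac{292}{-186} + s{\left(0 \left(-4\right) \left(-2\right),9 \right)}} = \frac{1}{\frac{292}{-186} + \left(-6 + 6 \cdot 9\right)} = \frac{1}{292 \left(- \frac{1}{186}\right) + \left(-6 + 54\right)} = \frac{1}{- \frac{146}{93} + 48} = \frac{1}{\frac{4318}{93}} = \frac{93}{4318}$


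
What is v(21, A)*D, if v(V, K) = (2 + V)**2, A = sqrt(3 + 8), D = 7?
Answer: 3703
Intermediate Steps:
A = sqrt(11) ≈ 3.3166
v(21, A)*D = (2 + 21)**2*7 = 23**2*7 = 529*7 = 3703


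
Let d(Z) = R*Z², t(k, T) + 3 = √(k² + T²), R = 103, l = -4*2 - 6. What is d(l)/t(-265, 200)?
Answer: 15141/27554 + 25235*√4409/27554 ≈ 61.361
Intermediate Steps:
l = -14 (l = -8 - 6 = -14)
t(k, T) = -3 + √(T² + k²) (t(k, T) = -3 + √(k² + T²) = -3 + √(T² + k²))
d(Z) = 103*Z²
d(l)/t(-265, 200) = (103*(-14)²)/(-3 + √(200² + (-265)²)) = (103*196)/(-3 + √(40000 + 70225)) = 20188/(-3 + √110225) = 20188/(-3 + 5*√4409)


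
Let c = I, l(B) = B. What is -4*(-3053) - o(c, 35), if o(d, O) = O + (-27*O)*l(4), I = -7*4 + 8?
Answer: 15957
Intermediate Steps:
I = -20 (I = -28 + 8 = -20)
c = -20
o(d, O) = -107*O (o(d, O) = O - 27*O*4 = O - 108*O = -107*O)
-4*(-3053) - o(c, 35) = -4*(-3053) - (-107)*35 = 12212 - 1*(-3745) = 12212 + 3745 = 15957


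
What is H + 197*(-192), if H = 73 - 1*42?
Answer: -37793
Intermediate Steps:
H = 31 (H = 73 - 42 = 31)
H + 197*(-192) = 31 + 197*(-192) = 31 - 37824 = -37793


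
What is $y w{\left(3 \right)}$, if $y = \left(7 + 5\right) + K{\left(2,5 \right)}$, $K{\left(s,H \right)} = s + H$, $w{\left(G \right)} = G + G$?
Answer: $114$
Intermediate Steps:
$w{\left(G \right)} = 2 G$
$K{\left(s,H \right)} = H + s$
$y = 19$ ($y = \left(7 + 5\right) + \left(5 + 2\right) = 12 + 7 = 19$)
$y w{\left(3 \right)} = 19 \cdot 2 \cdot 3 = 19 \cdot 6 = 114$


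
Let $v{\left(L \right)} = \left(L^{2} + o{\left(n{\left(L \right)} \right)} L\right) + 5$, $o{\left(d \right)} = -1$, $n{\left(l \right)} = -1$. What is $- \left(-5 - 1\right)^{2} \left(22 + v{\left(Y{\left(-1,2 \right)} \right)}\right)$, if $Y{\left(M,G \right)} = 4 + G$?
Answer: $-2052$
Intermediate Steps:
$v{\left(L \right)} = 5 + L^{2} - L$ ($v{\left(L \right)} = \left(L^{2} - L\right) + 5 = 5 + L^{2} - L$)
$- \left(-5 - 1\right)^{2} \left(22 + v{\left(Y{\left(-1,2 \right)} \right)}\right) = - \left(-5 - 1\right)^{2} \left(22 + \left(5 + \left(4 + 2\right)^{2} - \left(4 + 2\right)\right)\right) = - \left(-6\right)^{2} \left(22 + \left(5 + 6^{2} - 6\right)\right) = - 36 \left(22 + \left(5 + 36 - 6\right)\right) = - 36 \left(22 + 35\right) = - 36 \cdot 57 = \left(-1\right) 2052 = -2052$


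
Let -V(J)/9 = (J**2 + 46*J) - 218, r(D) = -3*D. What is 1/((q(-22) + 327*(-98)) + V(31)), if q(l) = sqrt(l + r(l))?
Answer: -51567/2659155445 - 2*sqrt(11)/2659155445 ≈ -1.9395e-5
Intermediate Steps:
q(l) = sqrt(2)*sqrt(-l) (q(l) = sqrt(l - 3*l) = sqrt(-2*l) = sqrt(2)*sqrt(-l))
V(J) = 1962 - 414*J - 9*J**2 (V(J) = -9*((J**2 + 46*J) - 218) = -9*(-218 + J**2 + 46*J) = 1962 - 414*J - 9*J**2)
1/((q(-22) + 327*(-98)) + V(31)) = 1/((sqrt(2)*sqrt(-1*(-22)) + 327*(-98)) + (1962 - 414*31 - 9*31**2)) = 1/((sqrt(2)*sqrt(22) - 32046) + (1962 - 12834 - 9*961)) = 1/((2*sqrt(11) - 32046) + (1962 - 12834 - 8649)) = 1/((-32046 + 2*sqrt(11)) - 19521) = 1/(-51567 + 2*sqrt(11))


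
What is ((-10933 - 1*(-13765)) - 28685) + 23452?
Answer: -2401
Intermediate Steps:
((-10933 - 1*(-13765)) - 28685) + 23452 = ((-10933 + 13765) - 28685) + 23452 = (2832 - 28685) + 23452 = -25853 + 23452 = -2401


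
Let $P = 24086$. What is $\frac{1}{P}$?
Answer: $\frac{1}{24086} \approx 4.1518 \cdot 10^{-5}$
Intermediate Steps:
$\frac{1}{P} = \frac{1}{24086}$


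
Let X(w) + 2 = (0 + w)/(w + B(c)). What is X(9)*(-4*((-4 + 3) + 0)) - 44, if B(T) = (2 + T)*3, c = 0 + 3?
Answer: -101/2 ≈ -50.500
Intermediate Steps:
c = 3
B(T) = 6 + 3*T
X(w) = -2 + w/(15 + w) (X(w) = -2 + (0 + w)/(w + (6 + 3*3)) = -2 + w/(w + (6 + 9)) = -2 + w/(w + 15) = -2 + w/(15 + w))
X(9)*(-4*((-4 + 3) + 0)) - 44 = ((-30 - 1*9)/(15 + 9))*(-4*((-4 + 3) + 0)) - 44 = ((-30 - 9)/24)*(-4*(-1 + 0)) - 44 = ((1/24)*(-39))*(-4*(-1)) - 44 = -13/8*4 - 44 = -13/2 - 44 = -101/2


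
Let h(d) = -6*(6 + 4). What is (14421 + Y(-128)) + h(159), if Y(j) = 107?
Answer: 14468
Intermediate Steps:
h(d) = -60 (h(d) = -6*10 = -60)
(14421 + Y(-128)) + h(159) = (14421 + 107) - 60 = 14528 - 60 = 14468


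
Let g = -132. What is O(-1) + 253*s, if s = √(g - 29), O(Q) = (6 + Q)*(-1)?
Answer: -5 + 253*I*√161 ≈ -5.0 + 3210.2*I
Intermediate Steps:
O(Q) = -6 - Q
s = I*√161 (s = √(-132 - 29) = √(-161) = I*√161 ≈ 12.689*I)
O(-1) + 253*s = (-6 - 1*(-1)) + 253*(I*√161) = (-6 + 1) + 253*I*√161 = -5 + 253*I*√161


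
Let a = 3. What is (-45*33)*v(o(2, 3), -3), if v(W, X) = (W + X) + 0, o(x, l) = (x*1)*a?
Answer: -4455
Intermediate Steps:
o(x, l) = 3*x (o(x, l) = (x*1)*3 = x*3 = 3*x)
v(W, X) = W + X
(-45*33)*v(o(2, 3), -3) = (-45*33)*(3*2 - 3) = -1485*(6 - 3) = -1485*3 = -4455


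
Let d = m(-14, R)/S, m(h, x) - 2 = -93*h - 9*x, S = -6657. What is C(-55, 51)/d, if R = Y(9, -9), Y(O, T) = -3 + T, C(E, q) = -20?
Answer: 33285/353 ≈ 94.292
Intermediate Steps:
R = -12 (R = -3 - 9 = -12)
m(h, x) = 2 - 93*h - 9*x (m(h, x) = 2 + (-93*h - 9*x) = 2 - 93*h - 9*x)
d = -1412/6657 (d = (2 - 93*(-14) - 9*(-12))/(-6657) = (2 + 1302 + 108)*(-1/6657) = 1412*(-1/6657) = -1412/6657 ≈ -0.21211)
C(-55, 51)/d = -20/(-1412/6657) = -20*(-6657/1412) = 33285/353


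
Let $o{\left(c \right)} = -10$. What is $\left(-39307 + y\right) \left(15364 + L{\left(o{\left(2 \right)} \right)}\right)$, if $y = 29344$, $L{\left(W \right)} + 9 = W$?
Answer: $-152882235$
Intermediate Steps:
$L{\left(W \right)} = -9 + W$
$\left(-39307 + y\right) \left(15364 + L{\left(o{\left(2 \right)} \right)}\right) = \left(-39307 + 29344\right) \left(15364 - 19\right) = - 9963 \left(15364 - 19\right) = \left(-9963\right) 15345 = -152882235$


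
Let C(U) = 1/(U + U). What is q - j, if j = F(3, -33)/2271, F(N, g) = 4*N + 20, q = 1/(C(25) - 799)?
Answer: -1391918/90724179 ≈ -0.015342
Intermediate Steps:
C(U) = 1/(2*U)
q = -50/39949 (q = 1/((½)/25 - 799) = 1/((½)*(1/25) - 799) = 1/(1/50 - 799) = 1/(-39949/50) = -50/39949 ≈ -0.0012516)
F(N, g) = 20 + 4*N
j = 32/2271 (j = (20 + 4*3)/2271 = (20 + 12)*(1/2271) = 32*(1/2271) = 32/2271 ≈ 0.014091)
q - j = -50/39949 - 1*32/2271 = -50/39949 - 32/2271 = -1391918/90724179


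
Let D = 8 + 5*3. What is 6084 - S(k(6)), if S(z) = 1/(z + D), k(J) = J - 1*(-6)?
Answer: 212939/35 ≈ 6084.0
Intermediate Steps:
D = 23 (D = 8 + 15 = 23)
k(J) = 6 + J (k(J) = J + 6 = 6 + J)
S(z) = 1/(23 + z) (S(z) = 1/(z + 23) = 1/(23 + z))
6084 - S(k(6)) = 6084 - 1/(23 + (6 + 6)) = 6084 - 1/(23 + 12) = 6084 - 1/35 = 212939/35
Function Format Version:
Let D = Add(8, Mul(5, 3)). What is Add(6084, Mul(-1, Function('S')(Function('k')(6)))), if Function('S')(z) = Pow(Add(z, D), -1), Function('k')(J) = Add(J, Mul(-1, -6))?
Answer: Rational(212939, 35) ≈ 6084.0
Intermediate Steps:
D = 23 (D = Add(8, 15) = 23)
Function('k')(J) = Add(6, J) (Function('k')(J) = Add(J, 6) = Add(6, J))
Function('S')(z) = Pow(Add(23, z), -1) (Function('S')(z) = Pow(Add(z, 23), -1) = Pow(Add(23, z), -1))
Add(6084, Mul(-1, Function('S')(Function('k')(6)))) = Add(6084, Mul(-1, Pow(Add(23, Add(6, 6)), -1))) = Add(6084, Mul(-1, Pow(Add(23, 12), -1))) = Add(6084, Mul(-1, Pow(35, -1))) = Add(6084, Mul(-1, Rational(1, 35))) = Add(6084, Rational(-1, 35)) = Rational(212939, 35)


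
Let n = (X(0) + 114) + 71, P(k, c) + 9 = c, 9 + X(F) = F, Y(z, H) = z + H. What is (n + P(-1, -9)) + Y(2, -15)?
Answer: 145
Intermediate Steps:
Y(z, H) = H + z
X(F) = -9 + F
P(k, c) = -9 + c
n = 176 (n = ((-9 + 0) + 114) + 71 = (-9 + 114) + 71 = 105 + 71 = 176)
(n + P(-1, -9)) + Y(2, -15) = (176 + (-9 - 9)) + (-15 + 2) = (176 - 18) - 13 = 158 - 13 = 145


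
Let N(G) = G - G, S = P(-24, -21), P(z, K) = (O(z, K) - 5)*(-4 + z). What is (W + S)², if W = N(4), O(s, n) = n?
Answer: 529984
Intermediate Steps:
P(z, K) = (-5 + K)*(-4 + z) (P(z, K) = (K - 5)*(-4 + z) = (-5 + K)*(-4 + z))
S = 728 (S = 20 - 5*(-24) - 4*(-21) - 21*(-24) = 20 + 120 + 84 + 504 = 728)
N(G) = 0
W = 0
(W + S)² = (0 + 728)² = 728² = 529984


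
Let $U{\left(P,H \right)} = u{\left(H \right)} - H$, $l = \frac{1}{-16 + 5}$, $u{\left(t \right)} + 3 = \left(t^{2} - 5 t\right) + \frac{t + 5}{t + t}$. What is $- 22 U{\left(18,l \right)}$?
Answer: $\frac{7126}{11} \approx 647.82$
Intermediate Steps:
$u{\left(t \right)} = -3 + t^{2} - 5 t + \frac{5 + t}{2 t}$ ($u{\left(t \right)} = -3 + \left(\left(t^{2} - 5 t\right) + \frac{t + 5}{t + t}\right) = -3 + \left(\left(t^{2} - 5 t\right) + \frac{5 + t}{2 t}\right) = -3 + \left(t^{2} - 5 t + \frac{5 + t}{2 t}\right) = -3 + t^{2} - 5 t + \frac{5 + t}{2 t}$)
$l = - \frac{1}{11}$ ($l = \frac{1}{-11} = - \frac{1}{11} \approx -0.090909$)
$U{\left(P,H \right)} = - \frac{5}{2} + H^{2} - 6 H + \frac{5}{2 H}$ ($U{\left(P,H \right)} = \left(- \frac{5}{2} + H^{2} - 5 H + \frac{5}{2 H}\right) - H = - \frac{5}{2} + H^{2} - 6 H + \frac{5}{2 H}$)
$- 22 U{\left(18,l \right)} = - 22 \left(- \frac{5}{2} + \left(- \frac{1}{11}\right)^{2} - - \frac{6}{11} + \frac{5}{2 \left(- \frac{1}{11}\right)}\right) = - 22 \left(- \frac{5}{2} + \frac{1}{121} + \frac{6}{11} + \frac{5}{2} \left(-11\right)\right) = - 22 \left(- \frac{5}{2} + \frac{1}{121} + \frac{6}{11} - \frac{55}{2}\right) = \left(-22\right) \left(- \frac{3563}{121}\right) = \frac{7126}{11}$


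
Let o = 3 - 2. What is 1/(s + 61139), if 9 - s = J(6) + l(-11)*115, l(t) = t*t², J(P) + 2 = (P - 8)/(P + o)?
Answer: 7/1499507 ≈ 4.6682e-6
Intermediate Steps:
o = 1
J(P) = -2 + (-8 + P)/(1 + P) (J(P) = -2 + (P - 8)/(P + 1) = -2 + (-8 + P)/(1 + P))
l(t) = t³
s = 1071534/7 (s = 9 - ((-10 - 1*6)/(1 + 6) + (-11)³*115) = 9 - ((-10 - 6)/7 - 1331*115) = 9 - ((⅐)*(-16) - 153065) = 9 - (-16/7 - 153065) = 9 - 1*(-1071471/7) = 9 + 1071471/7 = 1071534/7 ≈ 1.5308e+5)
1/(s + 61139) = 1/(1071534/7 + 61139) = 1/(1499507/7) = 7/1499507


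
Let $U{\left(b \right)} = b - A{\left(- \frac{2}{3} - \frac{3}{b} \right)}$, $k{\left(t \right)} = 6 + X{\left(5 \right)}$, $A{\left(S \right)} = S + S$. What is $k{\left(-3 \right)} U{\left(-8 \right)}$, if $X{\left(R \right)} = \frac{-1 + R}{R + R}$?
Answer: $- \frac{712}{15} \approx -47.467$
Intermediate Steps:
$X{\left(R \right)} = \frac{-1 + R}{2 R}$
$A{\left(S \right)} = 2 S$
$k{\left(t \right)} = \frac{32}{5}$ ($k{\left(t \right)} = 6 + \frac{-1 + 5}{2 \cdot 5} = 6 + \frac{1}{2} \cdot \frac{1}{5} \cdot 4 = 6 + \frac{2}{5} = \frac{32}{5}$)
$U{\left(b \right)} = \frac{4}{3} + b + \frac{6}{b}$ ($U{\left(b \right)} = b - 2 \left(- \frac{2}{3} - \frac{3}{b}\right) = b - \left(- \frac{4}{3} - \frac{6}{b}\right) = b + \left(\frac{4}{3} + \frac{6}{b}\right) = \frac{4}{3} + b + \frac{6}{b}$)
$k{\left(-3 \right)} U{\left(-8 \right)} = \frac{32 \left(\frac{4}{3} - 8 + \frac{6}{-8}\right)}{5} = \frac{32 \left(\frac{4}{3} - 8 + 6 \left(- \frac{1}{8}\right)\right)}{5} = \frac{32 \left(\frac{4}{3} - 8 - \frac{3}{4}\right)}{5} = \frac{32}{5} \left(- \frac{89}{12}\right) = - \frac{712}{15}$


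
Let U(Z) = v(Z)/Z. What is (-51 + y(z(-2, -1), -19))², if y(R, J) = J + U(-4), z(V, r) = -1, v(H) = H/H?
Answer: 78961/16 ≈ 4935.1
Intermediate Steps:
v(H) = 1
U(Z) = 1/Z
y(R, J) = -¼ + J (y(R, J) = J + 1/(-4) = J - ¼ = -¼ + J)
(-51 + y(z(-2, -1), -19))² = (-51 + (-¼ - 19))² = (-51 - 77/4)² = (-281/4)² = 78961/16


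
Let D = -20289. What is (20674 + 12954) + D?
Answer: 13339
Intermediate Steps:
(20674 + 12954) + D = (20674 + 12954) - 20289 = 33628 - 20289 = 13339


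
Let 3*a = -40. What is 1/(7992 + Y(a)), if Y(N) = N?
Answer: 3/23936 ≈ 0.00012533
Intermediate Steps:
a = -40/3 (a = (⅓)*(-40) = -40/3 ≈ -13.333)
1/(7992 + Y(a)) = 1/(7992 - 40/3) = 1/(23936/3) = 3/23936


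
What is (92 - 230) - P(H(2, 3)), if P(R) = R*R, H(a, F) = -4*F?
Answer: -282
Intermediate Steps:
P(R) = R**2
(92 - 230) - P(H(2, 3)) = (92 - 230) - (-4*3)**2 = -138 - 1*(-12)**2 = -138 - 1*144 = -138 - 144 = -282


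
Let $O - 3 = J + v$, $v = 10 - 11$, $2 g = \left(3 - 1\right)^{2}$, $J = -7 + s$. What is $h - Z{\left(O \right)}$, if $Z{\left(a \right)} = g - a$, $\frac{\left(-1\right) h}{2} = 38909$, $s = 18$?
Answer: $-77807$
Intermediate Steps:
$J = 11$ ($J = -7 + 18 = 11$)
$g = 2$ ($g = \frac{\left(3 - 1\right)^{2}}{2} = \frac{2^{2}}{2} = \frac{1}{2} \cdot 4 = 2$)
$v = -1$
$h = -77818$ ($h = \left(-2\right) 38909 = -77818$)
$O = 13$ ($O = 3 + \left(11 - 1\right) = 3 + 10 = 13$)
$Z{\left(a \right)} = 2 - a$
$h - Z{\left(O \right)} = -77818 - \left(2 - 13\right) = -77818 - -11 = -77818 + 11 = -77807$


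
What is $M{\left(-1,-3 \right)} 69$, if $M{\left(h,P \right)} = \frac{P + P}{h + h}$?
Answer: $207$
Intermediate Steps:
$M{\left(h,P \right)} = \frac{P}{h}$ ($M{\left(h,P \right)} = \frac{2 P}{2 h} = 2 P \frac{1}{2 h} = \frac{P}{h}$)
$M{\left(-1,-3 \right)} 69 = - \frac{3}{-1} \cdot 69 = \left(-3\right) \left(-1\right) 69 = 3 \cdot 69 = 207$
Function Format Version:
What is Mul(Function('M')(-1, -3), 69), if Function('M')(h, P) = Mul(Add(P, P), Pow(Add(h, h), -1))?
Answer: 207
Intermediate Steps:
Function('M')(h, P) = Mul(P, Pow(h, -1)) (Function('M')(h, P) = Mul(Mul(2, P), Pow(Mul(2, h), -1)) = Mul(Mul(2, P), Mul(Rational(1, 2), Pow(h, -1))) = Mul(P, Pow(h, -1)))
Mul(Function('M')(-1, -3), 69) = Mul(Mul(-3, Pow(-1, -1)), 69) = Mul(Mul(-3, -1), 69) = Mul(3, 69) = 207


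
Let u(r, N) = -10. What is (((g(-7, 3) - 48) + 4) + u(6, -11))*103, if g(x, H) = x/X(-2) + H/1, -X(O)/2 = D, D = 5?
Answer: -51809/10 ≈ -5180.9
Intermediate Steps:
X(O) = -10 (X(O) = -2*5 = -10)
g(x, H) = H - x/10 (g(x, H) = x/(-10) + H/1 = x*(-⅒) + H*1 = -x/10 + H = H - x/10)
(((g(-7, 3) - 48) + 4) + u(6, -11))*103 = ((((3 - ⅒*(-7)) - 48) + 4) - 10)*103 = ((((3 + 7/10) - 48) + 4) - 10)*103 = (((37/10 - 48) + 4) - 10)*103 = ((-443/10 + 4) - 10)*103 = (-403/10 - 10)*103 = -503/10*103 = -51809/10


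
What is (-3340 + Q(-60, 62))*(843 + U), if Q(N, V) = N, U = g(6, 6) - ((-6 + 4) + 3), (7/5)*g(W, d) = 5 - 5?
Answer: -2862800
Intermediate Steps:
g(W, d) = 0 (g(W, d) = 5*(5 - 5)/7 = (5/7)*0 = 0)
U = -1 (U = 0 - ((-6 + 4) + 3) = 0 - (-2 + 3) = 0 - 1*1 = 0 - 1 = -1)
(-3340 + Q(-60, 62))*(843 + U) = (-3340 - 60)*(843 - 1) = -3400*842 = -2862800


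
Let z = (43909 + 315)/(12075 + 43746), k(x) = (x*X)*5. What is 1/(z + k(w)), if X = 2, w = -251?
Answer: -55821/140066486 ≈ -0.00039853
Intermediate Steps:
k(x) = 10*x (k(x) = (x*2)*5 = (2*x)*5 = 10*x)
z = 44224/55821 ≈ 0.79225
1/(z + k(w)) = 1/(44224/55821 + 10*(-251)) = 1/(44224/55821 - 2510) = 1/(-140066486/55821) = -55821/140066486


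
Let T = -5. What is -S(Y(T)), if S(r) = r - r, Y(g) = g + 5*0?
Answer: 0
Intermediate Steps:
Y(g) = g (Y(g) = g + 0 = g)
S(r) = 0
-S(Y(T)) = -1*0 = 0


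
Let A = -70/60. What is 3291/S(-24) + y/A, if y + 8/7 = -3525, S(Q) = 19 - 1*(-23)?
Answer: 303875/98 ≈ 3100.8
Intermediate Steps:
S(Q) = 42 (S(Q) = 19 + 23 = 42)
y = -24683/7 (y = -8/7 - 3525 = -24683/7 ≈ -3526.1)
A = -7/6 (A = -70*1/60 = -7/6 ≈ -1.1667)
3291/S(-24) + y/A = 3291/42 - 24683/(7*(-7/6)) = 3291*(1/42) - 24683/7*(-6/7) = 1097/14 + 148098/49 = 303875/98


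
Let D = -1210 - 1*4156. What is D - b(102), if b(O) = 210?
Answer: -5576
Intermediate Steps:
D = -5366 (D = -1210 - 4156 = -5366)
D - b(102) = -5366 - 1*210 = -5366 - 210 = -5576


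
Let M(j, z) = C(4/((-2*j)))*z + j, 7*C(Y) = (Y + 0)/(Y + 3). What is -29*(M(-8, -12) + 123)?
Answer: -303137/91 ≈ -3331.2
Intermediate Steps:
C(Y) = Y/(7*(3 + Y)) (C(Y) = ((Y + 0)/(Y + 3))/7 = (Y/(3 + Y))/7 = Y/(7*(3 + Y)))
M(j, z) = j - 2*z/(7*j*(3 - 2/j)) (M(j, z) = ((4/((-2*j)))/(7*(3 + 4/((-2*j)))))*z + j = ((4*(-1/(2*j)))/(7*(3 + 4*(-1/(2*j)))))*z + j = ((-2/j)/(7*(3 - 2/j)))*z + j = (-2/(7*j*(3 - 2/j)))*z + j = -2*z/(7*j*(3 - 2/j)) + j = j - 2*z/(7*j*(3 - 2/j)))
-29*(M(-8, -12) + 123) = -29*((-2*(-12) + 7*(-8)*(-2 + 3*(-8)))/(7*(-2 + 3*(-8))) + 123) = -29*((24 + 7*(-8)*(-2 - 24))/(7*(-2 - 24)) + 123) = -29*((⅐)*(24 + 7*(-8)*(-26))/(-26) + 123) = -29*((⅐)*(-1/26)*(24 + 1456) + 123) = -29*((⅐)*(-1/26)*1480 + 123) = -29*(-740/91 + 123) = -29*10453/91 = -303137/91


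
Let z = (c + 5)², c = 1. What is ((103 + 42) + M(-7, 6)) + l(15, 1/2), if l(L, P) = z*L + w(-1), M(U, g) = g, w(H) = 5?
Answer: 696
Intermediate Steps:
z = 36 (z = (1 + 5)² = 6² = 36)
l(L, P) = 5 + 36*L (l(L, P) = 36*L + 5 = 5 + 36*L)
((103 + 42) + M(-7, 6)) + l(15, 1/2) = ((103 + 42) + 6) + (5 + 36*15) = (145 + 6) + (5 + 540) = 151 + 545 = 696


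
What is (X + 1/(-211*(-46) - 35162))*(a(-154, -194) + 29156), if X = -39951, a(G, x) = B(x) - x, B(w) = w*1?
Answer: -200347553429/172 ≈ -1.1648e+9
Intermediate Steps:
B(w) = w
a(G, x) = 0 (a(G, x) = x - x = 0)
(X + 1/(-211*(-46) - 35162))*(a(-154, -194) + 29156) = (-39951 + 1/(-211*(-46) - 35162))*(0 + 29156) = (-39951 + 1/(9706 - 35162))*29156 = (-39951 + 1/(-25456))*29156 = (-39951 - 1/25456)*29156 = -1016992657/25456*29156 = -200347553429/172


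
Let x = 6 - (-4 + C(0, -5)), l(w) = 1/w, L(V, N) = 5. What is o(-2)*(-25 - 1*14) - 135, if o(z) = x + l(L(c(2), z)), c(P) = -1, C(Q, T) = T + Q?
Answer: -3639/5 ≈ -727.80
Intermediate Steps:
C(Q, T) = Q + T
x = 15 (x = 6 - (-4 + (0 - 5)) = 6 - (-4 - 5) = 6 - 1*(-9) = 6 + 9 = 15)
o(z) = 76/5 (o(z) = 15 + 1/5 = 76/5)
o(-2)*(-25 - 1*14) - 135 = 76*(-25 - 1*14)/5 - 135 = 76*(-25 - 14)/5 - 135 = (76/5)*(-39) - 135 = -2964/5 - 135 = -3639/5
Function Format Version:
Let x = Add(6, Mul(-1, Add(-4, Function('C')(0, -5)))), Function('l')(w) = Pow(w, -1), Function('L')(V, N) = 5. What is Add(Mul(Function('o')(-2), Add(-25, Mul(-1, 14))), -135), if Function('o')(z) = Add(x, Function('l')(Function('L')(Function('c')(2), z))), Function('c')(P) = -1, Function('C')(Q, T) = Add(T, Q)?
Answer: Rational(-3639, 5) ≈ -727.80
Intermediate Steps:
Function('C')(Q, T) = Add(Q, T)
x = 15 (x = Add(6, Mul(-1, Add(-4, Add(0, -5)))) = Add(6, Mul(-1, Add(-4, -5))) = Add(6, Mul(-1, -9)) = Add(6, 9) = 15)
Function('o')(z) = Rational(76, 5) (Function('o')(z) = Add(15, Pow(5, -1)) = Add(15, Rational(1, 5)) = Rational(76, 5))
Add(Mul(Function('o')(-2), Add(-25, Mul(-1, 14))), -135) = Add(Mul(Rational(76, 5), Add(-25, Mul(-1, 14))), -135) = Add(Mul(Rational(76, 5), Add(-25, -14)), -135) = Add(Mul(Rational(76, 5), -39), -135) = Add(Rational(-2964, 5), -135) = Rational(-3639, 5)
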